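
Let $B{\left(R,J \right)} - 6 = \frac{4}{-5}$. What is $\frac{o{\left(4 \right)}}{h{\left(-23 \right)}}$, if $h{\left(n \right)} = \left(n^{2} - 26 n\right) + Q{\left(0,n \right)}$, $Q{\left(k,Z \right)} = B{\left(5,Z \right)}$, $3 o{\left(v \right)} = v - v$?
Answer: $0$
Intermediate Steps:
$B{\left(R,J \right)} = \frac{26}{5}$ ($B{\left(R,J \right)} = 6 + \frac{4}{-5} = 6 + 4 \left(- \frac{1}{5}\right) = 6 - \frac{4}{5} = \frac{26}{5}$)
$o{\left(v \right)} = 0$ ($o{\left(v \right)} = \frac{v - v}{3} = \frac{1}{3} \cdot 0 = 0$)
$Q{\left(k,Z \right)} = \frac{26}{5}$
$h{\left(n \right)} = \frac{26}{5} + n^{2} - 26 n$ ($h{\left(n \right)} = \left(n^{2} - 26 n\right) + \frac{26}{5} = \frac{26}{5} + n^{2} - 26 n$)
$\frac{o{\left(4 \right)}}{h{\left(-23 \right)}} = \frac{0}{\frac{26}{5} + \left(-23\right)^{2} - -598} = \frac{0}{\frac{26}{5} + 529 + 598} = \frac{0}{\frac{5661}{5}} = 0 \cdot \frac{5}{5661} = 0$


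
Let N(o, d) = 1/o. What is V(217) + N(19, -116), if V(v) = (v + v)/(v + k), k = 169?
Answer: 4316/3667 ≈ 1.1770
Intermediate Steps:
V(v) = 2*v/(169 + v) (V(v) = (v + v)/(v + 169) = (2*v)/(169 + v) = 2*v/(169 + v))
V(217) + N(19, -116) = 2*217/(169 + 217) + 1/19 = 2*217/386 + 1/19 = 2*217*(1/386) + 1/19 = 217/193 + 1/19 = 4316/3667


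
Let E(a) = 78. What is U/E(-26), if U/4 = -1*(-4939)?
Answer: 9878/39 ≈ 253.28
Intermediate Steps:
U = 19756 (U = 4*(-1*(-4939)) = 4*4939 = 19756)
U/E(-26) = 19756/78 = 19756*(1/78) = 9878/39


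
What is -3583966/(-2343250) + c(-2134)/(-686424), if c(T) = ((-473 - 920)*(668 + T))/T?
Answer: 1313670478058189/858115030773000 ≈ 1.5309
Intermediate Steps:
c(T) = (-930524 - 1393*T)/T (c(T) = (-1393*(668 + T))/T = (-930524 - 1393*T)/T)
-3583966/(-2343250) + c(-2134)/(-686424) = -3583966/(-2343250) + (-1393 - 930524/(-2134))/(-686424) = -3583966*(-1/2343250) + (-1393 - 930524*(-1/2134))*(-1/686424) = 1791983/1171625 + (-1393 + 465262/1067)*(-1/686424) = 1791983/1171625 - 1021069/1067*(-1/686424) = 1791983/1171625 + 1021069/732414408 = 1313670478058189/858115030773000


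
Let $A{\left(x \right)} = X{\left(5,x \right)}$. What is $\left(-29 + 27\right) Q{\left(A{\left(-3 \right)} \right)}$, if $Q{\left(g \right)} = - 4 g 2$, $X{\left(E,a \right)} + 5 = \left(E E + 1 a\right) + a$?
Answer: $224$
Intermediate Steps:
$X{\left(E,a \right)} = -5 + E^{2} + 2 a$ ($X{\left(E,a \right)} = -5 + \left(\left(E E + 1 a\right) + a\right) = -5 + \left(\left(E^{2} + a\right) + a\right) = -5 + \left(\left(a + E^{2}\right) + a\right) = -5 + \left(E^{2} + 2 a\right) = -5 + E^{2} + 2 a$)
$A{\left(x \right)} = 20 + 2 x$ ($A{\left(x \right)} = -5 + 5^{2} + 2 x = -5 + 25 + 2 x = 20 + 2 x$)
$Q{\left(g \right)} = - 8 g$
$\left(-29 + 27\right) Q{\left(A{\left(-3 \right)} \right)} = \left(-29 + 27\right) \left(- 8 \left(20 + 2 \left(-3\right)\right)\right) = - 2 \left(- 8 \left(20 - 6\right)\right) = - 2 \left(\left(-8\right) 14\right) = \left(-2\right) \left(-112\right) = 224$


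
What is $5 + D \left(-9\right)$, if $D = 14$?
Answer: $-121$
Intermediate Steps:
$5 + D \left(-9\right) = 5 + 14 \left(-9\right) = 5 - 126 = -121$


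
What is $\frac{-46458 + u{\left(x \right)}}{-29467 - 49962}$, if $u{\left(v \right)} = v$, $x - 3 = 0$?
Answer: $\frac{46455}{79429} \approx 0.58486$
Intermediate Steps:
$x = 3$ ($x = 3 + 0 = 3$)
$\frac{-46458 + u{\left(x \right)}}{-29467 - 49962} = \frac{-46458 + 3}{-29467 - 49962} = - \frac{46455}{-79429} = \left(-46455\right) \left(- \frac{1}{79429}\right) = \frac{46455}{79429}$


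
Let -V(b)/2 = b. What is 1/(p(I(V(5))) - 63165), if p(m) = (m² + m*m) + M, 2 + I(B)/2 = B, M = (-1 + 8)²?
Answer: -1/61964 ≈ -1.6138e-5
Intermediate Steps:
M = 49 (M = 7² = 49)
V(b) = -2*b
I(B) = -4 + 2*B
p(m) = 49 + 2*m² (p(m) = (m² + m*m) + 49 = (m² + m²) + 49 = 2*m² + 49 = 49 + 2*m²)
1/(p(I(V(5))) - 63165) = 1/((49 + 2*(-4 + 2*(-2*5))²) - 63165) = 1/((49 + 2*(-4 + 2*(-10))²) - 63165) = 1/((49 + 2*(-4 - 20)²) - 63165) = 1/((49 + 2*(-24)²) - 63165) = 1/((49 + 2*576) - 63165) = 1/((49 + 1152) - 63165) = 1/(1201 - 63165) = 1/(-61964) = -1/61964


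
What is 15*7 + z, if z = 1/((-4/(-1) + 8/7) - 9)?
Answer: 2828/27 ≈ 104.74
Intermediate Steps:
z = -7/27 (z = 1/((-4*(-1) + 8*(⅐)) - 9) = 1/((4 + 8/7) - 9) = 1/(36/7 - 9) = 1/(-27/7) = -7/27 ≈ -0.25926)
15*7 + z = 15*7 - 7/27 = 105 - 7/27 = 2828/27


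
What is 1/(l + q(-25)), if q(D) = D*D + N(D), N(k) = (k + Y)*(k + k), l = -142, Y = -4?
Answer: 1/1933 ≈ 0.00051733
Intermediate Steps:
N(k) = 2*k*(-4 + k) (N(k) = (k - 4)*(k + k) = (-4 + k)*(2*k) = 2*k*(-4 + k))
q(D) = D**2 + 2*D*(-4 + D) (q(D) = D*D + 2*D*(-4 + D) = D**2 + 2*D*(-4 + D))
1/(l + q(-25)) = 1/(-142 - 25*(-8 + 3*(-25))) = 1/(-142 - 25*(-8 - 75)) = 1/(-142 - 25*(-83)) = 1/(-142 + 2075) = 1/1933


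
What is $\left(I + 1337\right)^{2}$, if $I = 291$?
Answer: $2650384$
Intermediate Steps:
$\left(I + 1337\right)^{2} = \left(291 + 1337\right)^{2} = 1628^{2} = 2650384$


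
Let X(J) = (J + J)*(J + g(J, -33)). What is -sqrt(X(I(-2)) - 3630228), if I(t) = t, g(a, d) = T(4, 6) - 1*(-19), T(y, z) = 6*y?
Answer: -2*I*sqrt(907598) ≈ -1905.4*I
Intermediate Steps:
g(a, d) = 43 (g(a, d) = 6*4 - 1*(-19) = 24 + 19 = 43)
X(J) = 2*J*(43 + J) (X(J) = (J + J)*(J + 43) = (2*J)*(43 + J) = 2*J*(43 + J))
-sqrt(X(I(-2)) - 3630228) = -sqrt(2*(-2)*(43 - 2) - 3630228) = -sqrt(2*(-2)*41 - 3630228) = -sqrt(-164 - 3630228) = -sqrt(-3630392) = -2*I*sqrt(907598)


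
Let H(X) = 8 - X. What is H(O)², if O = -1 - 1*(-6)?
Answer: 9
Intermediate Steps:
O = 5 (O = -1 + 6 = 5)
H(O)² = (8 - 1*5)² = (8 - 5)² = 3² = 9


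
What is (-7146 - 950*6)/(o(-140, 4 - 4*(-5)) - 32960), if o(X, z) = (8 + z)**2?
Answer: 6423/15968 ≈ 0.40224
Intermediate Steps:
(-7146 - 950*6)/(o(-140, 4 - 4*(-5)) - 32960) = (-7146 - 950*6)/((8 + (4 - 4*(-5)))**2 - 32960) = (-7146 - 5700)/((8 + (4 + 20))**2 - 32960) = -12846/((8 + 24)**2 - 32960) = -12846/(32**2 - 32960) = -12846/(1024 - 32960) = -12846/(-31936) = -12846*(-1/31936) = 6423/15968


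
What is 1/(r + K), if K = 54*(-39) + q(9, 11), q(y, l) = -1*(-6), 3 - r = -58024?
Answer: 1/55927 ≈ 1.7880e-5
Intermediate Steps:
r = 58027 (r = 3 - 1*(-58024) = 3 + 58024 = 58027)
q(y, l) = 6
K = -2100 (K = 54*(-39) + 6 = -2106 + 6 = -2100)
1/(r + K) = 1/(58027 - 2100) = 1/55927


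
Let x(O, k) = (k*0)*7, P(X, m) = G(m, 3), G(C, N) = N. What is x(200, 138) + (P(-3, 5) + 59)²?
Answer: 3844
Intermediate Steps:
P(X, m) = 3
x(O, k) = 0 (x(O, k) = 0*7 = 0)
x(200, 138) + (P(-3, 5) + 59)² = 0 + (3 + 59)² = 0 + 62² = 0 + 3844 = 3844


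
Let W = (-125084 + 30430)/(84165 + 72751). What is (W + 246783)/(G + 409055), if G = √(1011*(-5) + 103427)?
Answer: 7920144707313785/13128055042685074 - 19362053287*√24593/6564027521342537 ≈ 0.60284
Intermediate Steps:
W = -47327/78458 (W = -94654/156916 = -94654*1/156916 = -47327/78458 ≈ -0.60321)
G = 2*√24593 (G = √(-5055 + 103427) = √98372 = 2*√24593 ≈ 313.64)
(W + 246783)/(G + 409055) = (-47327/78458 + 246783)/(2*√24593 + 409055) = 19362053287/(78458*(409055 + 2*√24593))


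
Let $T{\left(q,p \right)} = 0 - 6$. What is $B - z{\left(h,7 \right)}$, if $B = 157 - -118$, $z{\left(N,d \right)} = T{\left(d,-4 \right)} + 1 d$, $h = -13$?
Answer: $274$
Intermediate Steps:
$T{\left(q,p \right)} = -6$ ($T{\left(q,p \right)} = 0 - 6 = -6$)
$z{\left(N,d \right)} = -6 + d$ ($z{\left(N,d \right)} = -6 + 1 d = -6 + d$)
$B = 275$ ($B = 157 + 118 = 275$)
$B - z{\left(h,7 \right)} = 275 - \left(-6 + 7\right) = 275 - 1 = 274$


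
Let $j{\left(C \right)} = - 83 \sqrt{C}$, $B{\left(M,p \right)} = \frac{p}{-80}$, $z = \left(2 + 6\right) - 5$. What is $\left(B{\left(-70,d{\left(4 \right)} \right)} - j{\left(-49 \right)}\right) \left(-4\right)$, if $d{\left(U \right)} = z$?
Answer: $\frac{3}{20} - 2324 i \approx 0.15 - 2324.0 i$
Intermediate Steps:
$z = 3$ ($z = 8 - 5 = 3$)
$d{\left(U \right)} = 3$
$B{\left(M,p \right)} = - \frac{p}{80}$ ($B{\left(M,p \right)} = p \left(- \frac{1}{80}\right) = - \frac{p}{80}$)
$\left(B{\left(-70,d{\left(4 \right)} \right)} - j{\left(-49 \right)}\right) \left(-4\right) = \left(\left(- \frac{1}{80}\right) 3 - - 83 \sqrt{-49}\right) \left(-4\right) = \left(- \frac{3}{80} - - 83 \cdot 7 i\right) \left(-4\right) = \left(- \frac{3}{80} - - 581 i\right) \left(-4\right) = \left(- \frac{3}{80} + 581 i\right) \left(-4\right) = \frac{3}{20} - 2324 i$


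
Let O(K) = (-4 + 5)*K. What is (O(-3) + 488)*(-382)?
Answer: -185270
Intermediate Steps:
O(K) = K (O(K) = 1*K = K)
(O(-3) + 488)*(-382) = (-3 + 488)*(-382) = 485*(-382) = -185270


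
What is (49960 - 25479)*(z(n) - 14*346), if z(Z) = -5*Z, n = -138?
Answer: -101694074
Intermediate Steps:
(49960 - 25479)*(z(n) - 14*346) = (49960 - 25479)*(-5*(-138) - 14*346) = 24481*(690 - 4844) = 24481*(-4154) = -101694074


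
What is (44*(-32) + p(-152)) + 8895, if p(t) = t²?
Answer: 30591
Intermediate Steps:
(44*(-32) + p(-152)) + 8895 = (44*(-32) + (-152)²) + 8895 = (-1408 + 23104) + 8895 = 21696 + 8895 = 30591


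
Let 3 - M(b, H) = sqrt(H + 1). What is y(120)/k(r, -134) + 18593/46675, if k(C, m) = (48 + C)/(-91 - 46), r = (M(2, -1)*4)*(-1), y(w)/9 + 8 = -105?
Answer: 722650047/186700 ≈ 3870.6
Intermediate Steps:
M(b, H) = 3 - sqrt(1 + H) (M(b, H) = 3 - sqrt(H + 1) = 3 - sqrt(1 + H))
y(w) = -1017 (y(w) = -72 + 9*(-105) = -72 - 945 = -1017)
r = -12 (r = ((3 - sqrt(1 - 1))*4)*(-1) = ((3 - sqrt(0))*4)*(-1) = ((3 - 1*0)*4)*(-1) = ((3 + 0)*4)*(-1) = (3*4)*(-1) = 12*(-1) = -12)
k(C, m) = -48/137 - C/137 (k(C, m) = (48 + C)/(-137) = (48 + C)*(-1/137) = -48/137 - C/137)
y(120)/k(r, -134) + 18593/46675 = -1017/(-48/137 - 1/137*(-12)) + 18593/46675 = -1017/(-48/137 + 12/137) + 18593*(1/46675) = -1017/(-36/137) + 18593/46675 = -1017*(-137/36) + 18593/46675 = 15481/4 + 18593/46675 = 722650047/186700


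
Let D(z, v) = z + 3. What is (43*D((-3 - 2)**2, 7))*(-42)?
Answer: -50568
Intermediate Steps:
D(z, v) = 3 + z
(43*D((-3 - 2)**2, 7))*(-42) = (43*(3 + (-3 - 2)**2))*(-42) = (43*(3 + (-5)**2))*(-42) = (43*(3 + 25))*(-42) = (43*28)*(-42) = 1204*(-42) = -50568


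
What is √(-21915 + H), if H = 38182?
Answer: √16267 ≈ 127.54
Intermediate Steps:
√(-21915 + H) = √(-21915 + 38182) = √16267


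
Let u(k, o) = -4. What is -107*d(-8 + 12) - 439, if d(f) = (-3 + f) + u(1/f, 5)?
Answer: -118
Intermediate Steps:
d(f) = -7 + f (d(f) = (-3 + f) - 4 = -7 + f)
-107*d(-8 + 12) - 439 = -107*(-7 + (-8 + 12)) - 439 = -107*(-7 + 4) - 439 = -107*(-3) - 439 = 321 - 439 = -118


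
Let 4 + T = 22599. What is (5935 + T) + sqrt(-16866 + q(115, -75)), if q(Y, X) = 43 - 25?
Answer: 28530 + 36*I*sqrt(13) ≈ 28530.0 + 129.8*I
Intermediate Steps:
q(Y, X) = 18
T = 22595 (T = -4 + 22599 = 22595)
(5935 + T) + sqrt(-16866 + q(115, -75)) = (5935 + 22595) + sqrt(-16866 + 18) = 28530 + sqrt(-16848) = 28530 + 36*I*sqrt(13)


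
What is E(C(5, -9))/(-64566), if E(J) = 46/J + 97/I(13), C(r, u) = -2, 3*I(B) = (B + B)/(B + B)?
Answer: -134/32283 ≈ -0.0041508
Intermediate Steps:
I(B) = ⅓ (I(B) = ((B + B)/(B + B))/3 = ((2*B)/((2*B)))/3 = ((2*B)*(1/(2*B)))/3 = (⅓)*1 = ⅓)
E(J) = 291 + 46/J (E(J) = 46/J + 97/(⅓) = 46/J + 97*3 = 46/J + 291 = 291 + 46/J)
E(C(5, -9))/(-64566) = (291 + 46/(-2))/(-64566) = (291 + 46*(-½))*(-1/64566) = (291 - 23)*(-1/64566) = 268*(-1/64566) = -134/32283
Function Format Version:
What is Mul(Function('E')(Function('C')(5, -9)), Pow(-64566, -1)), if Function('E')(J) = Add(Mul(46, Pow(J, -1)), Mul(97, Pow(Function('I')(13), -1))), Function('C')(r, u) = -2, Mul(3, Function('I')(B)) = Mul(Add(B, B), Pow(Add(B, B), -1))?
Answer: Rational(-134, 32283) ≈ -0.0041508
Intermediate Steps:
Function('I')(B) = Rational(1, 3) (Function('I')(B) = Mul(Rational(1, 3), Mul(Add(B, B), Pow(Add(B, B), -1))) = Mul(Rational(1, 3), Mul(Mul(2, B), Pow(Mul(2, B), -1))) = Mul(Rational(1, 3), Mul(Mul(2, B), Mul(Rational(1, 2), Pow(B, -1)))) = Mul(Rational(1, 3), 1) = Rational(1, 3))
Function('E')(J) = Add(291, Mul(46, Pow(J, -1))) (Function('E')(J) = Add(Mul(46, Pow(J, -1)), Mul(97, Pow(Rational(1, 3), -1))) = Add(Mul(46, Pow(J, -1)), Mul(97, 3)) = Add(Mul(46, Pow(J, -1)), 291) = Add(291, Mul(46, Pow(J, -1))))
Mul(Function('E')(Function('C')(5, -9)), Pow(-64566, -1)) = Mul(Add(291, Mul(46, Pow(-2, -1))), Pow(-64566, -1)) = Mul(Add(291, Mul(46, Rational(-1, 2))), Rational(-1, 64566)) = Mul(Add(291, -23), Rational(-1, 64566)) = Mul(268, Rational(-1, 64566)) = Rational(-134, 32283)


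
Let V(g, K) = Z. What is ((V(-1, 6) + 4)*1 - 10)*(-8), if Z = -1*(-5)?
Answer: 8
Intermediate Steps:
Z = 5
V(g, K) = 5
((V(-1, 6) + 4)*1 - 10)*(-8) = ((5 + 4)*1 - 10)*(-8) = (9*1 - 10)*(-8) = (9 - 10)*(-8) = -1*(-8) = 8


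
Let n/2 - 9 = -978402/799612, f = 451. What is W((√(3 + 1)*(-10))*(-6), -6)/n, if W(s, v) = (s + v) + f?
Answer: 112945195/3109053 ≈ 36.328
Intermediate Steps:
W(s, v) = 451 + s + v (W(s, v) = (s + v) + 451 = 451 + s + v)
n = 3109053/199903 (n = 18 + 2*(-978402/799612) = 18 + 2*(-978402*1/799612) = 18 + 2*(-489201/399806) = 18 - 489201/199903 = 3109053/199903 ≈ 15.553)
W((√(3 + 1)*(-10))*(-6), -6)/n = (451 + (√(3 + 1)*(-10))*(-6) - 6)/(3109053/199903) = (451 + (√4*(-10))*(-6) - 6)*(199903/3109053) = (451 + (2*(-10))*(-6) - 6)*(199903/3109053) = (451 - 20*(-6) - 6)*(199903/3109053) = (451 + 120 - 6)*(199903/3109053) = 565*(199903/3109053) = 112945195/3109053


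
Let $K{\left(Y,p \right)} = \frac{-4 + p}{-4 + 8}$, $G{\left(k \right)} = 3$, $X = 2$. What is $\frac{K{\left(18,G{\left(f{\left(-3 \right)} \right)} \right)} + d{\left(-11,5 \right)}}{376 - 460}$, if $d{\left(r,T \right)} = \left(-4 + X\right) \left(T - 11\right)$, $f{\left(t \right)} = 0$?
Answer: $- \frac{47}{336} \approx -0.13988$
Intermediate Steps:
$K{\left(Y,p \right)} = -1 + \frac{p}{4}$ ($K{\left(Y,p \right)} = \frac{-4 + p}{4} = \left(-4 + p\right) \frac{1}{4} = -1 + \frac{p}{4}$)
$d{\left(r,T \right)} = 22 - 2 T$ ($d{\left(r,T \right)} = \left(-4 + 2\right) \left(T - 11\right) = - 2 \left(-11 + T\right) = 22 - 2 T$)
$\frac{K{\left(18,G{\left(f{\left(-3 \right)} \right)} \right)} + d{\left(-11,5 \right)}}{376 - 460} = \frac{\left(-1 + \frac{1}{4} \cdot 3\right) + \left(22 - 10\right)}{376 - 460} = \frac{\left(-1 + \frac{3}{4}\right) + \left(22 - 10\right)}{-84} = \left(- \frac{1}{4} + 12\right) \left(- \frac{1}{84}\right) = \frac{47}{4} \left(- \frac{1}{84}\right) = - \frac{47}{336}$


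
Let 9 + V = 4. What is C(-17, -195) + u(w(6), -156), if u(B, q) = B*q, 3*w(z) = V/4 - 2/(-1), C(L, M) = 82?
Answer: 43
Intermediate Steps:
V = -5 (V = -9 + 4 = -5)
w(z) = 1/4 (w(z) = (-5/4 - 2/(-1))/3 = (-5*1/4 - 2*(-1))/3 = (-5/4 + 2)/3 = (1/3)*(3/4) = 1/4)
C(-17, -195) + u(w(6), -156) = 82 + (1/4)*(-156) = 82 - 39 = 43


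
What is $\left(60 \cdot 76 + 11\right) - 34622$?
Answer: $-30051$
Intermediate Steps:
$\left(60 \cdot 76 + 11\right) - 34622 = \left(4560 + 11\right) - 34622 = 4571 - 34622 = -30051$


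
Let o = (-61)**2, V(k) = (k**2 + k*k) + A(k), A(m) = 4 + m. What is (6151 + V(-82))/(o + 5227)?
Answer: 19521/8948 ≈ 2.1816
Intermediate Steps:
V(k) = 4 + k + 2*k**2 (V(k) = (k**2 + k*k) + (4 + k) = (k**2 + k**2) + (4 + k) = 2*k**2 + (4 + k) = 4 + k + 2*k**2)
o = 3721
(6151 + V(-82))/(o + 5227) = (6151 + (4 - 82 + 2*(-82)**2))/(3721 + 5227) = (6151 + (4 - 82 + 2*6724))/8948 = (6151 + (4 - 82 + 13448))*(1/8948) = (6151 + 13370)*(1/8948) = 19521*(1/8948) = 19521/8948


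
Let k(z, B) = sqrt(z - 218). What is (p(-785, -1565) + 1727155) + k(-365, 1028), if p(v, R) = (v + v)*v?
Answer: 2959605 + I*sqrt(583) ≈ 2.9596e+6 + 24.145*I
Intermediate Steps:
p(v, R) = 2*v**2 (p(v, R) = (2*v)*v = 2*v**2)
k(z, B) = sqrt(-218 + z)
(p(-785, -1565) + 1727155) + k(-365, 1028) = (2*(-785)**2 + 1727155) + sqrt(-218 - 365) = (2*616225 + 1727155) + sqrt(-583) = (1232450 + 1727155) + I*sqrt(583) = 2959605 + I*sqrt(583)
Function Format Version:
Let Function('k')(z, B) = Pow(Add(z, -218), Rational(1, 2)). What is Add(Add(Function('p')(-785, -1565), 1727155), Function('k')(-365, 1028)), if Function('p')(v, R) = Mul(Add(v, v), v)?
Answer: Add(2959605, Mul(I, Pow(583, Rational(1, 2)))) ≈ Add(2.9596e+6, Mul(24.145, I))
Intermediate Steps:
Function('p')(v, R) = Mul(2, Pow(v, 2)) (Function('p')(v, R) = Mul(Mul(2, v), v) = Mul(2, Pow(v, 2)))
Function('k')(z, B) = Pow(Add(-218, z), Rational(1, 2))
Add(Add(Function('p')(-785, -1565), 1727155), Function('k')(-365, 1028)) = Add(Add(Mul(2, Pow(-785, 2)), 1727155), Pow(Add(-218, -365), Rational(1, 2))) = Add(Add(Mul(2, 616225), 1727155), Pow(-583, Rational(1, 2))) = Add(Add(1232450, 1727155), Mul(I, Pow(583, Rational(1, 2)))) = Add(2959605, Mul(I, Pow(583, Rational(1, 2))))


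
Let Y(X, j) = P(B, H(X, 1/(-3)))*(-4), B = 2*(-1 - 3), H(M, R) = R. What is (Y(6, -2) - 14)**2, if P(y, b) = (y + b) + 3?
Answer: 484/9 ≈ 53.778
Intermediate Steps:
B = -8 (B = 2*(-4) = -8)
P(y, b) = 3 + b + y (P(y, b) = (b + y) + 3 = 3 + b + y)
Y(X, j) = 64/3 (Y(X, j) = (3 + 1/(-3) - 8)*(-4) = (3 - 1/3 - 8)*(-4) = -16/3*(-4) = 64/3)
(Y(6, -2) - 14)**2 = (64/3 - 14)**2 = (22/3)**2 = 484/9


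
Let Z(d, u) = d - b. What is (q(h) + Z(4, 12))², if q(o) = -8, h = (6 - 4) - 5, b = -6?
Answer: 4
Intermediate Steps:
Z(d, u) = 6 + d (Z(d, u) = d - 1*(-6) = d + 6 = 6 + d)
h = -3 (h = 2 - 5 = -3)
(q(h) + Z(4, 12))² = (-8 + (6 + 4))² = (-8 + 10)² = 2² = 4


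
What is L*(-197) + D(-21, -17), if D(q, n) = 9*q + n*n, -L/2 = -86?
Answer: -33784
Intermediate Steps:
L = 172 (L = -2*(-86) = 172)
D(q, n) = n² + 9*q (D(q, n) = 9*q + n² = n² + 9*q)
L*(-197) + D(-21, -17) = 172*(-197) + ((-17)² + 9*(-21)) = -33884 + (289 - 189) = -33884 + 100 = -33784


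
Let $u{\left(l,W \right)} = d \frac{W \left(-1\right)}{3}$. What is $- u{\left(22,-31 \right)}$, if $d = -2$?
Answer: $\frac{62}{3} \approx 20.667$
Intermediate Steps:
$u{\left(l,W \right)} = \frac{2 W}{3}$ ($u{\left(l,W \right)} = - 2 \frac{W \left(-1\right)}{3} = - 2 - W \frac{1}{3} = - 2 \left(- \frac{W}{3}\right) = \frac{2 W}{3}$)
$- u{\left(22,-31 \right)} = - \frac{2 \left(-31\right)}{3} = \left(-1\right) \left(- \frac{62}{3}\right) = \frac{62}{3}$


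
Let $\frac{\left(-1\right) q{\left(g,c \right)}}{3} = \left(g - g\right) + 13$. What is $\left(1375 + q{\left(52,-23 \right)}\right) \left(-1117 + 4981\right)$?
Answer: $5162304$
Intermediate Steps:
$q{\left(g,c \right)} = -39$ ($q{\left(g,c \right)} = - 3 \left(\left(g - g\right) + 13\right) = - 3 \left(0 + 13\right) = \left(-3\right) 13 = -39$)
$\left(1375 + q{\left(52,-23 \right)}\right) \left(-1117 + 4981\right) = \left(1375 - 39\right) \left(-1117 + 4981\right) = 1336 \cdot 3864 = 5162304$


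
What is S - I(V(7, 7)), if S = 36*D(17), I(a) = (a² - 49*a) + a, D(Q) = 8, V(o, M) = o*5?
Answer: 743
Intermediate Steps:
V(o, M) = 5*o
I(a) = a² - 48*a
S = 288 (S = 36*8 = 288)
S - I(V(7, 7)) = 288 - 5*7*(-48 + 5*7) = 288 - 35*(-48 + 35) = 288 - 35*(-13) = 288 - 1*(-455) = 288 + 455 = 743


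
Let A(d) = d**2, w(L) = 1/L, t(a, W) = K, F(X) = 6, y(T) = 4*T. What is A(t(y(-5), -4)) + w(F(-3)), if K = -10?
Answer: 601/6 ≈ 100.17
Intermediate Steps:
t(a, W) = -10
A(t(y(-5), -4)) + w(F(-3)) = (-10)**2 + 1/6 = 100 + 1/6 = 601/6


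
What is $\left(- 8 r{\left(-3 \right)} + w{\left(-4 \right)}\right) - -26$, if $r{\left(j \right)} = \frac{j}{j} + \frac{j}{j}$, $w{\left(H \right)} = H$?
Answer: $6$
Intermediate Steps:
$r{\left(j \right)} = 2$ ($r{\left(j \right)} = 1 + 1 = 2$)
$\left(- 8 r{\left(-3 \right)} + w{\left(-4 \right)}\right) - -26 = \left(\left(-8\right) 2 - 4\right) - -26 = \left(-16 - 4\right) + 26 = -20 + 26 = 6$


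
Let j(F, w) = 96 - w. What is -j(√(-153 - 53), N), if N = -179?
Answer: -275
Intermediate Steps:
-j(√(-153 - 53), N) = -(96 - 1*(-179)) = -(96 + 179) = -1*275 = -275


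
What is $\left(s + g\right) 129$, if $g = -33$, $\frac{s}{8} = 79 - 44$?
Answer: $31863$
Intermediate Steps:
$s = 280$ ($s = 8 \left(79 - 44\right) = 8 \cdot 35 = 280$)
$\left(s + g\right) 129 = \left(280 - 33\right) 129 = 247 \cdot 129 = 31863$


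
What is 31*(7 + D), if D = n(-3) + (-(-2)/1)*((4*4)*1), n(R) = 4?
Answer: 1333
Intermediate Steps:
D = 36 (D = 4 + (-(-2)/1)*((4*4)*1) = 4 + (-(-2))*(16*1) = 4 - 1*(-2)*16 = 4 + 2*16 = 4 + 32 = 36)
31*(7 + D) = 31*(7 + 36) = 31*43 = 1333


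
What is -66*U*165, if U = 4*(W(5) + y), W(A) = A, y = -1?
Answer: -174240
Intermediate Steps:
U = 16 (U = 4*(5 - 1) = 4*4 = 16)
-66*U*165 = -66*16*165 = -1056*165 = -174240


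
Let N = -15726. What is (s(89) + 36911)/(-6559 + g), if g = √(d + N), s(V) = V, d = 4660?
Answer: -242683000/43031547 - 37000*I*√11066/43031547 ≈ -5.6397 - 0.09045*I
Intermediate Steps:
g = I*√11066 (g = √(4660 - 15726) = √(-11066) = I*√11066 ≈ 105.2*I)
(s(89) + 36911)/(-6559 + g) = (89 + 36911)/(-6559 + I*√11066) = 37000/(-6559 + I*√11066)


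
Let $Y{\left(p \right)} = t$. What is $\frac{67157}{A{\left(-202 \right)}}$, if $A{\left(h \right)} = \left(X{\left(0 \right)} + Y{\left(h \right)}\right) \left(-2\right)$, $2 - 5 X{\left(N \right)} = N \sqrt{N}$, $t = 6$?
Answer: $- \frac{335785}{64} \approx -5246.6$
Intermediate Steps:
$Y{\left(p \right)} = 6$
$X{\left(N \right)} = \frac{2}{5} - \frac{N^{\frac{3}{2}}}{5}$ ($X{\left(N \right)} = \frac{2}{5} - \frac{N \sqrt{N}}{5} = \frac{2}{5} - \frac{N^{\frac{3}{2}}}{5}$)
$A{\left(h \right)} = - \frac{64}{5}$ ($A{\left(h \right)} = \left(\left(\frac{2}{5} - \frac{0^{\frac{3}{2}}}{5}\right) + 6\right) \left(-2\right) = \left(\left(\frac{2}{5} - 0\right) + 6\right) \left(-2\right) = \left(\left(\frac{2}{5} + 0\right) + 6\right) \left(-2\right) = \left(\frac{2}{5} + 6\right) \left(-2\right) = \frac{32}{5} \left(-2\right) = - \frac{64}{5}$)
$\frac{67157}{A{\left(-202 \right)}} = \frac{67157}{- \frac{64}{5}} = 67157 \left(- \frac{5}{64}\right) = - \frac{335785}{64}$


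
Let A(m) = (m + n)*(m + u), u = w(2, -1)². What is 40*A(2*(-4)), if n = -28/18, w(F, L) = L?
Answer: 24080/9 ≈ 2675.6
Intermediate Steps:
u = 1 (u = (-1)² = 1)
n = -14/9 (n = -28*1/18 = -14/9 ≈ -1.5556)
A(m) = (1 + m)*(-14/9 + m) (A(m) = (m - 14/9)*(m + 1) = (-14/9 + m)*(1 + m) = (1 + m)*(-14/9 + m))
40*A(2*(-4)) = 40*(-14/9 + (2*(-4))² - 10*(-4)/9) = 40*(-14/9 + (-8)² - 5/9*(-8)) = 40*(-14/9 + 64 + 40/9) = 40*(602/9) = 24080/9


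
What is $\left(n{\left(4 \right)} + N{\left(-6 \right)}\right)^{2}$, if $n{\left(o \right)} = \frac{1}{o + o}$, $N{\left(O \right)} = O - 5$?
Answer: $\frac{7569}{64} \approx 118.27$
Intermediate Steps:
$N{\left(O \right)} = -5 + O$
$n{\left(o \right)} = \frac{1}{2 o}$
$\left(n{\left(4 \right)} + N{\left(-6 \right)}\right)^{2} = \left(\frac{1}{2 \cdot 4} - 11\right)^{2} = \left(\frac{1}{2} \cdot \frac{1}{4} - 11\right)^{2} = \left(\frac{1}{8} - 11\right)^{2} = \left(- \frac{87}{8}\right)^{2} = \frac{7569}{64}$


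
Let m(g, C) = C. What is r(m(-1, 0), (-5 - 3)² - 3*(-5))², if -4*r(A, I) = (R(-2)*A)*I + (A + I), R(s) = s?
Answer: 6241/16 ≈ 390.06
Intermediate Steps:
r(A, I) = -A/4 - I/4 + A*I/2 (r(A, I) = -((-2*A)*I + (A + I))/4 = -(-2*A*I + (A + I))/4 = -(A + I - 2*A*I)/4 = -A/4 - I/4 + A*I/2)
r(m(-1, 0), (-5 - 3)² - 3*(-5))² = (-¼*0 - ((-5 - 3)² - 3*(-5))/4 + (½)*0*((-5 - 3)² - 3*(-5)))² = (0 - ((-8)² + 15)/4 + (½)*0*((-8)² + 15))² = (0 - (64 + 15)/4 + (½)*0*(64 + 15))² = (0 - ¼*79 + (½)*0*79)² = (0 - 79/4 + 0)² = (-79/4)² = 6241/16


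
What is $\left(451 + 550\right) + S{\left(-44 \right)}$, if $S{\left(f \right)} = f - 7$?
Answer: $950$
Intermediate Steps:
$S{\left(f \right)} = -7 + f$
$\left(451 + 550\right) + S{\left(-44 \right)} = \left(451 + 550\right) - 51 = 1001 - 51 = 950$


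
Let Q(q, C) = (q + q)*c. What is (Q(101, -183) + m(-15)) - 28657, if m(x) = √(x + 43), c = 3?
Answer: -28051 + 2*√7 ≈ -28046.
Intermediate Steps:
Q(q, C) = 6*q (Q(q, C) = (q + q)*3 = (2*q)*3 = 6*q)
m(x) = √(43 + x)
(Q(101, -183) + m(-15)) - 28657 = (6*101 + √(43 - 15)) - 28657 = (606 + √28) - 28657 = (606 + 2*√7) - 28657 = -28051 + 2*√7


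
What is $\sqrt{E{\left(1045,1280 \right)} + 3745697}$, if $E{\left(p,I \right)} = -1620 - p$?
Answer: $2 \sqrt{935758} \approx 1934.7$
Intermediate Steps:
$\sqrt{E{\left(1045,1280 \right)} + 3745697} = \sqrt{\left(-1620 - 1045\right) + 3745697} = \sqrt{-2665 + 3745697} = \sqrt{3743032} = 2 \sqrt{935758}$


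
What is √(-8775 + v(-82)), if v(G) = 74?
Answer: I*√8701 ≈ 93.279*I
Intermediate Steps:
√(-8775 + v(-82)) = √(-8775 + 74) = √(-8701) = I*√8701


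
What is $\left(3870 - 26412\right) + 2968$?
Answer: $-19574$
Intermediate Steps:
$\left(3870 - 26412\right) + 2968 = -22542 + 2968 = -19574$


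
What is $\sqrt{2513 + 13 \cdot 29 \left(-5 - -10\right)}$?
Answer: $\sqrt{4398} \approx 66.317$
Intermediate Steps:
$\sqrt{2513 + 13 \cdot 29 \left(-5 - -10\right)} = \sqrt{2513 + 377 \left(-5 + 10\right)} = \sqrt{2513 + 377 \cdot 5} = \sqrt{2513 + 1885} = \sqrt{4398}$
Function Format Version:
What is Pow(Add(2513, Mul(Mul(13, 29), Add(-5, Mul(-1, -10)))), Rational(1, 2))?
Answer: Pow(4398, Rational(1, 2)) ≈ 66.317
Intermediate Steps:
Pow(Add(2513, Mul(Mul(13, 29), Add(-5, Mul(-1, -10)))), Rational(1, 2)) = Pow(Add(2513, Mul(377, Add(-5, 10))), Rational(1, 2)) = Pow(Add(2513, Mul(377, 5)), Rational(1, 2)) = Pow(Add(2513, 1885), Rational(1, 2)) = Pow(4398, Rational(1, 2))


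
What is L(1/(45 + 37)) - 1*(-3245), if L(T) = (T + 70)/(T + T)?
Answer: 12231/2 ≈ 6115.5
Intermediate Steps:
L(T) = (70 + T)/(2*T) (L(T) = (70 + T)/((2*T)) = (70 + T)*(1/(2*T)) = (70 + T)/(2*T))
L(1/(45 + 37)) - 1*(-3245) = (70 + 1/(45 + 37))/(2*(1/(45 + 37))) - 1*(-3245) = (70 + 1/82)/(2*(1/82)) + 3245 = (½)*82*(5741/82) + 3245 = 5741/2 + 3245 = 12231/2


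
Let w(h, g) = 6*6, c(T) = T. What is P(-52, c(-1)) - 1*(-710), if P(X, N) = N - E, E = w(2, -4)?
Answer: 673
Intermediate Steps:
w(h, g) = 36
E = 36
P(X, N) = -36 + N (P(X, N) = N - 1*36 = N - 36 = -36 + N)
P(-52, c(-1)) - 1*(-710) = (-36 - 1) - 1*(-710) = -37 + 710 = 673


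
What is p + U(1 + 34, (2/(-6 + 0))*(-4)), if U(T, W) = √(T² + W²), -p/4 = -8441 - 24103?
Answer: 130176 + √11041/3 ≈ 1.3021e+5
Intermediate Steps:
p = 130176 (p = -4*(-8441 - 24103) = -4*(-32544) = 130176)
p + U(1 + 34, (2/(-6 + 0))*(-4)) = 130176 + √((1 + 34)² + ((2/(-6 + 0))*(-4))²) = 130176 + √(35² + ((2/(-6))*(-4))²) = 130176 + √(1225 + ((2*(-⅙))*(-4))²) = 130176 + √(1225 + (-⅓*(-4))²) = 130176 + √(1225 + (4/3)²) = 130176 + √(1225 + 16/9) = 130176 + √(11041/9) = 130176 + √11041/3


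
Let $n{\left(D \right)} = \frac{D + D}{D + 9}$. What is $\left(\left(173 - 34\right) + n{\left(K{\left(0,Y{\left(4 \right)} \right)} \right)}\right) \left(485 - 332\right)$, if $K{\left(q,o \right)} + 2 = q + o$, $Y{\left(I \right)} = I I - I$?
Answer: $\frac{407133}{19} \approx 21428.0$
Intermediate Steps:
$Y{\left(I \right)} = I^{2} - I$
$K{\left(q,o \right)} = -2 + o + q$ ($K{\left(q,o \right)} = -2 + \left(q + o\right) = -2 + \left(o + q\right) = -2 + o + q$)
$n{\left(D \right)} = \frac{2 D}{9 + D}$
$\left(\left(173 - 34\right) + n{\left(K{\left(0,Y{\left(4 \right)} \right)} \right)}\right) \left(485 - 332\right) = \left(\left(173 - 34\right) + \frac{2 \left(-2 + 4 \left(-1 + 4\right) + 0\right)}{9 + \left(-2 + 4 \left(-1 + 4\right) + 0\right)}\right) \left(485 - 332\right) = \left(139 + \frac{2 \left(-2 + 4 \cdot 3 + 0\right)}{9 + \left(-2 + 4 \cdot 3 + 0\right)}\right) 153 = \left(139 + \frac{2 \left(-2 + 12 + 0\right)}{9 + \left(-2 + 12 + 0\right)}\right) 153 = \left(139 + 2 \cdot 10 \frac{1}{9 + 10}\right) 153 = \left(139 + 2 \cdot 10 \cdot \frac{1}{19}\right) 153 = \left(139 + \frac{20}{19}\right) 153 = \frac{2661}{19} \cdot 153 = \frac{407133}{19}$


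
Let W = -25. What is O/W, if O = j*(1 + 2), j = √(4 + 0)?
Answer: -6/25 ≈ -0.24000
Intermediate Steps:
j = 2 (j = √4 = 2)
O = 6 (O = 2*(1 + 2) = 2*3 = 6)
O/W = 6/(-25) = -1/25*6 = -6/25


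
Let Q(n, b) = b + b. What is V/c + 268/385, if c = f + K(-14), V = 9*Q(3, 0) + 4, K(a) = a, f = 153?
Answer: 38792/53515 ≈ 0.72488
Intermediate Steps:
Q(n, b) = 2*b
V = 4 (V = 9*(2*0) + 4 = 9*0 + 4 = 0 + 4 = 4)
c = 139 (c = 153 - 14 = 139)
V/c + 268/385 = 4/139 + 268/385 = 38792/53515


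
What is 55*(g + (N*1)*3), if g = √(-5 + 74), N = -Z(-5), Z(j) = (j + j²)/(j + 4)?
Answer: 3300 + 55*√69 ≈ 3756.9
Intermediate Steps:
Z(j) = (j + j²)/(4 + j)
N = 20 (N = -(-5)*(1 - 5)/(4 - 5) = -(-5)*(-4)/(-1) = -(-5)*(-1)*(-4) = -1*(-20) = 20)
g = √69 ≈ 8.3066
55*(g + (N*1)*3) = 55*(√69 + (20*1)*3) = 55*(√69 + 20*3) = 55*(√69 + 60) = 55*(60 + √69) = 3300 + 55*√69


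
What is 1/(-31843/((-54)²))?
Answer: -2916/31843 ≈ -0.091574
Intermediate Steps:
1/(-31843/((-54)²)) = 1/(-31843/2916) = -2916/31843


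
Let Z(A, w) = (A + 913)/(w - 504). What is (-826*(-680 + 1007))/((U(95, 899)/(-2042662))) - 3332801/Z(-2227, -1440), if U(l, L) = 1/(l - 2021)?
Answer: -77571725974033860/73 ≈ -1.0626e+15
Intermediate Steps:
Z(A, w) = (913 + A)/(-504 + w)
U(l, L) = 1/(-2021 + l)
(-826*(-680 + 1007))/((U(95, 899)/(-2042662))) - 3332801/Z(-2227, -1440) = (-826*(-680 + 1007))/((1/((-2021 + 95)*(-2042662)))) - 3332801*(-504 - 1440)/(913 - 2227) = (-826*327)/((-1/2042662/(-1926))) - 3332801/(-1314/(-1944)) = -270102/((-1/1926*(-1/2042662))) - 3332801/((-1/1944*(-1314))) = -270102/1/3934167012 - 3332801/73/108 = -270102*3934167012 - 3332801*108/73 = -1062626378275224 - 359942508/73 = -77571725974033860/73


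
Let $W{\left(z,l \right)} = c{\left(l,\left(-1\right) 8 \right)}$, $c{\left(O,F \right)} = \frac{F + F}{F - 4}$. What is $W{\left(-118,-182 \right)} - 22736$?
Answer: $- \frac{68204}{3} \approx -22735.0$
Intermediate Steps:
$c{\left(O,F \right)} = \frac{2 F}{-4 + F}$
$W{\left(z,l \right)} = \frac{4}{3}$ ($W{\left(z,l \right)} = \frac{2 \left(\left(-1\right) 8\right)}{-4 - 8} = 2 \left(-8\right) \frac{1}{-4 - 8} = 2 \left(-8\right) \frac{1}{-12} = 2 \left(-8\right) \left(- \frac{1}{12}\right) = \frac{4}{3}$)
$W{\left(-118,-182 \right)} - 22736 = \frac{4}{3} - 22736 = - \frac{68204}{3}$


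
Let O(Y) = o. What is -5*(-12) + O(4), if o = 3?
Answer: 63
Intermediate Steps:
O(Y) = 3
-5*(-12) + O(4) = -5*(-12) + 3 = 60 + 3 = 63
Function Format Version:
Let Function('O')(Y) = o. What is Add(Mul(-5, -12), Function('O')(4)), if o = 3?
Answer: 63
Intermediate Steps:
Function('O')(Y) = 3
Add(Mul(-5, -12), Function('O')(4)) = Add(Mul(-5, -12), 3) = Add(60, 3) = 63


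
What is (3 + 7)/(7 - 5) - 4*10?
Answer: -35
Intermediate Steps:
(3 + 7)/(7 - 5) - 4*10 = 10/2 - 40 = 10*(1/2) - 40 = 5 - 40 = -35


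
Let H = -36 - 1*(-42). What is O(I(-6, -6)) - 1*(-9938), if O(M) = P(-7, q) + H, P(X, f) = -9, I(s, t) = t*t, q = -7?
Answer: 9935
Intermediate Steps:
H = 6 (H = -36 + 42 = 6)
I(s, t) = t²
O(M) = -3 (O(M) = -9 + 6 = -3)
O(I(-6, -6)) - 1*(-9938) = -3 - 1*(-9938) = -3 + 9938 = 9935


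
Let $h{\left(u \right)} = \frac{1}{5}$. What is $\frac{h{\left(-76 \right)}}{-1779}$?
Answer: $- \frac{1}{8895} \approx -0.00011242$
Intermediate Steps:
$h{\left(u \right)} = \frac{1}{5}$
$\frac{h{\left(-76 \right)}}{-1779} = \frac{1}{5 \left(-1779\right)} = \frac{1}{5} \left(- \frac{1}{1779}\right) = - \frac{1}{8895}$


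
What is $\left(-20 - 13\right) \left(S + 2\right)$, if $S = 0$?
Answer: $-66$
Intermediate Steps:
$\left(-20 - 13\right) \left(S + 2\right) = \left(-20 - 13\right) \left(0 + 2\right) = \left(-20 - 13\right) 2 = \left(-33\right) 2 = -66$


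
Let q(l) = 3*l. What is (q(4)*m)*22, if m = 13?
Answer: 3432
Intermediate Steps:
(q(4)*m)*22 = ((3*4)*13)*22 = (12*13)*22 = 156*22 = 3432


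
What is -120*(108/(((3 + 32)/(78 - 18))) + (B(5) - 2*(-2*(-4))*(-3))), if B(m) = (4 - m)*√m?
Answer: -195840/7 + 120*√5 ≈ -27709.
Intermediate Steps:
B(m) = √m*(4 - m)
-120*(108/(((3 + 32)/(78 - 18))) + (B(5) - 2*(-2*(-4))*(-3))) = -120*(108/(((3 + 32)/(78 - 18))) + (√5*(4 - 1*5) - 2*(-2*(-4))*(-3))) = -120*(108/((35/60)) + (√5*(4 - 5) - 16*(-3))) = -120*(108/((35*(1/60))) + (√5*(-1) - 2*(-24))) = -120*(108/(7/12) + (-√5 + 48)) = -120*(108*(12/7) + (48 - √5)) = -120*(1296/7 + (48 - √5)) = -120*(1632/7 - √5) = -195840/7 + 120*√5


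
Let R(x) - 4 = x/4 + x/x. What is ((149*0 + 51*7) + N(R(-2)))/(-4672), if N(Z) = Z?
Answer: -723/9344 ≈ -0.077376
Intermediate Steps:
R(x) = 5 + x/4 (R(x) = 4 + (x/4 + x/x) = 4 + (x*(¼) + 1) = 4 + (x/4 + 1) = 4 + (1 + x/4) = 5 + x/4)
((149*0 + 51*7) + N(R(-2)))/(-4672) = ((149*0 + 51*7) + (5 + (¼)*(-2)))/(-4672) = ((0 + 357) + (5 - ½))*(-1/4672) = (357 + 9/2)*(-1/4672) = (723/2)*(-1/4672) = -723/9344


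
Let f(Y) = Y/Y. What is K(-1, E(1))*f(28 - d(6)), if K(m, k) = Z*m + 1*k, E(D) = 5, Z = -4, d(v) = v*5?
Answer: 9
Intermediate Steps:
d(v) = 5*v
f(Y) = 1
K(m, k) = k - 4*m (K(m, k) = -4*m + 1*k = -4*m + k = k - 4*m)
K(-1, E(1))*f(28 - d(6)) = (5 - 4*(-1))*1 = (5 + 4)*1 = 9*1 = 9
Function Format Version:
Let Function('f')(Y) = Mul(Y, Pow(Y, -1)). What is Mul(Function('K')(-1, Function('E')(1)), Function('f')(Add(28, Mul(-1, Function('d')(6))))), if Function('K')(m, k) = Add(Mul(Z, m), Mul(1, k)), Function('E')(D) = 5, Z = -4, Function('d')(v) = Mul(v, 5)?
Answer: 9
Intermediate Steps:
Function('d')(v) = Mul(5, v)
Function('f')(Y) = 1
Function('K')(m, k) = Add(k, Mul(-4, m)) (Function('K')(m, k) = Add(Mul(-4, m), Mul(1, k)) = Add(Mul(-4, m), k) = Add(k, Mul(-4, m)))
Mul(Function('K')(-1, Function('E')(1)), Function('f')(Add(28, Mul(-1, Function('d')(6))))) = Mul(Add(5, Mul(-4, -1)), 1) = Mul(Add(5, 4), 1) = Mul(9, 1) = 9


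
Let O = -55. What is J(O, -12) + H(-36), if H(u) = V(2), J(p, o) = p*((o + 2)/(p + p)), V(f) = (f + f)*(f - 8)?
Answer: -29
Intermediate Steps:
V(f) = 2*f*(-8 + f) (V(f) = (2*f)*(-8 + f) = 2*f*(-8 + f))
J(p, o) = 1 + o/2 (J(p, o) = p*((2 + o)/((2*p))) = p*((2 + o)*(1/(2*p))) = p*((2 + o)/(2*p)) = 1 + o/2)
H(u) = -24 (H(u) = 2*2*(-8 + 2) = 2*2*(-6) = -24)
J(O, -12) + H(-36) = (1 + (½)*(-12)) - 24 = (1 - 6) - 24 = -5 - 24 = -29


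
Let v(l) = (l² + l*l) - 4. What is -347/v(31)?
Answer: -347/1918 ≈ -0.18092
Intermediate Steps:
v(l) = -4 + 2*l² (v(l) = (l² + l²) - 4 = 2*l² - 4 = -4 + 2*l²)
-347/v(31) = -347/(-4 + 2*31²) = -347/(-4 + 2*961) = -347/(-4 + 1922) = -347/1918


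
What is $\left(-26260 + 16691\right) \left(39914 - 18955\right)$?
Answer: $-200556671$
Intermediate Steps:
$\left(-26260 + 16691\right) \left(39914 - 18955\right) = \left(-9569\right) 20959 = -200556671$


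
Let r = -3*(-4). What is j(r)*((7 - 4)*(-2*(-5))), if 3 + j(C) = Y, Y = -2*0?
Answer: -90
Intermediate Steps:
r = 12
Y = 0
j(C) = -3 (j(C) = -3 + 0 = -3)
j(r)*((7 - 4)*(-2*(-5))) = -3*(7 - 4)*(-2*(-5)) = -9*10 = -3*30 = -90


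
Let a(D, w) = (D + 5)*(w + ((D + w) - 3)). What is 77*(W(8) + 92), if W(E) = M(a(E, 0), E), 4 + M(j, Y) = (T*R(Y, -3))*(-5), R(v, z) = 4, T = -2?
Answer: 9856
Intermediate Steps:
a(D, w) = (5 + D)*(-3 + D + 2*w) (a(D, w) = (5 + D)*(w + (-3 + D + w)) = (5 + D)*(-3 + D + 2*w))
M(j, Y) = 36 (M(j, Y) = -4 - 2*4*(-5) = -4 - 8*(-5) = -4 + 40 = 36)
W(E) = 36
77*(W(8) + 92) = 77*(36 + 92) = 77*128 = 9856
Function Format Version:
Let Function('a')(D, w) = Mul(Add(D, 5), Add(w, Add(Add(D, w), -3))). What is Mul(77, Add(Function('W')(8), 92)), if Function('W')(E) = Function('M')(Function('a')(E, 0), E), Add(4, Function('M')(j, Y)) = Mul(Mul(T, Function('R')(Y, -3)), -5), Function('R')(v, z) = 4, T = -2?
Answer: 9856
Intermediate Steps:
Function('a')(D, w) = Mul(Add(5, D), Add(-3, D, Mul(2, w))) (Function('a')(D, w) = Mul(Add(5, D), Add(w, Add(-3, D, w))) = Mul(Add(5, D), Add(-3, D, Mul(2, w))))
Function('M')(j, Y) = 36 (Function('M')(j, Y) = Add(-4, Mul(Mul(-2, 4), -5)) = Add(-4, Mul(-8, -5)) = Add(-4, 40) = 36)
Function('W')(E) = 36
Mul(77, Add(Function('W')(8), 92)) = Mul(77, Add(36, 92)) = Mul(77, 128) = 9856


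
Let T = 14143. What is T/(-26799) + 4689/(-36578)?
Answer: -642983165/980253822 ≈ -0.65594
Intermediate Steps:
T/(-26799) + 4689/(-36578) = 14143/(-26799) + 4689/(-36578) = 14143*(-1/26799) + 4689*(-1/36578) = -14143/26799 - 4689/36578 = -642983165/980253822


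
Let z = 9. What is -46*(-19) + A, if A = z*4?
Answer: 910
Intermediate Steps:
A = 36 (A = 9*4 = 36)
-46*(-19) + A = -46*(-19) + 36 = 874 + 36 = 910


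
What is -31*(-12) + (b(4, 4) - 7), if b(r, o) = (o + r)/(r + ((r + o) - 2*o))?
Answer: 367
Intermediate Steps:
b(r, o) = (o + r)/(-o + 2*r) (b(r, o) = (o + r)/(r + ((o + r) - 2*o)) = (o + r)/(r + (r - o)) = (o + r)/(-o + 2*r))
-31*(-12) + (b(4, 4) - 7) = -31*(-12) + ((4 + 4)/(-1*4 + 2*4) - 7) = 372 + (8/(-4 + 8) - 7) = 372 + (8/4 - 7) = 372 + ((1/4)*8 - 7) = 372 + (2 - 7) = 372 - 5 = 367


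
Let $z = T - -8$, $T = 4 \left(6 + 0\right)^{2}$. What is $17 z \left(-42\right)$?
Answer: $-108528$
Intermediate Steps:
$T = 144$ ($T = 4 \cdot 6^{2} = 4 \cdot 36 = 144$)
$z = 152$ ($z = 144 - -8 = 144 + 8 = 152$)
$17 z \left(-42\right) = 17 \cdot 152 \left(-42\right) = 2584 \left(-42\right) = -108528$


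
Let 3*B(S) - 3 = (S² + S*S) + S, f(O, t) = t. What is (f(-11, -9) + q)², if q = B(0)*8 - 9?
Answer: 100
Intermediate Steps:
B(S) = 1 + S/3 + 2*S²/3 (B(S) = 1 + ((S² + S*S) + S)/3 = 1 + ((S² + S²) + S)/3 = 1 + (2*S² + S)/3 = 1 + (S + 2*S²)/3 = 1 + (S/3 + 2*S²/3) = 1 + S/3 + 2*S²/3)
q = -1 (q = (1 + (⅓)*0 + (⅔)*0²)*8 - 9 = (1 + 0 + (⅔)*0)*8 - 9 = (1 + 0 + 0)*8 - 9 = 1*8 - 9 = 8 - 9 = -1)
(f(-11, -9) + q)² = (-9 - 1)² = (-10)² = 100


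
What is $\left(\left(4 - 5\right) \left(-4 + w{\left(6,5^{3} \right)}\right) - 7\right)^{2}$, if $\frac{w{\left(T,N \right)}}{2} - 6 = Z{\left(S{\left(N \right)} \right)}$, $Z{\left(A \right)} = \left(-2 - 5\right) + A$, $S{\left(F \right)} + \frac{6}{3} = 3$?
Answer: $9$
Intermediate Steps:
$S{\left(F \right)} = 1$ ($S{\left(F \right)} = -2 + 3 = 1$)
$Z{\left(A \right)} = -7 + A$
$w{\left(T,N \right)} = 0$ ($w{\left(T,N \right)} = 12 + 2 \left(-7 + 1\right) = 12 + 2 \left(-6\right) = 12 - 12 = 0$)
$\left(\left(4 - 5\right) \left(-4 + w{\left(6,5^{3} \right)}\right) - 7\right)^{2} = \left(\left(4 - 5\right) \left(-4 + 0\right) - 7\right)^{2} = \left(\left(-1\right) \left(-4\right) - 7\right)^{2} = \left(4 - 7\right)^{2} = \left(-3\right)^{2} = 9$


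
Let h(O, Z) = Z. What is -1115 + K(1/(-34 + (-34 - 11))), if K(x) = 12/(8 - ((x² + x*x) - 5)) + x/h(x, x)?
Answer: -90305042/81131 ≈ -1113.1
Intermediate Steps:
K(x) = 1 + 12/(13 - 2*x²) (K(x) = 12/(8 - ((x² + x*x) - 5)) + x/x = 12/(8 - ((x² + x²) - 5)) + 1 = 12/(8 - (2*x² - 5)) + 1 = 12/(8 - (-5 + 2*x²)) + 1 = 12/(8 + (5 - 2*x²)) + 1 = 12/(13 - 2*x²) + 1 = 1 + 12/(13 - 2*x²))
-1115 + K(1/(-34 + (-34 - 11))) = -1115 + (-25 + 2*(1/(-34 + (-34 - 11)))²)/(-13 + 2*(1/(-34 + (-34 - 11)))²) = -1115 + (-25 + 2*(1/(-34 - 45))²)/(-13 + 2*(1/(-34 - 45))²) = -1115 + (-25 + 2*(1/(-79))²)/(-13 + 2*(1/(-79))²) = -1115 + (-25 + 2*(-1/79)²)/(-13 + 2*(-1/79)²) = -1115 + (-25 + 2*(1/6241))/(-13 + 2*(1/6241)) = -1115 + (-25 + 2/6241)/(-13 + 2/6241) = -1115 - 156023/6241/(-81131/6241) = -1115 - 6241/81131*(-156023/6241) = -1115 + 156023/81131 = -90305042/81131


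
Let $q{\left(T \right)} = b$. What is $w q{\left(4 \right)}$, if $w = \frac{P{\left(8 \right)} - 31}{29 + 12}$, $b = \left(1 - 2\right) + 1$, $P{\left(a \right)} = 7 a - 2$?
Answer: $0$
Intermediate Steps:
$P{\left(a \right)} = -2 + 7 a$
$b = 0$ ($b = -1 + 1 = 0$)
$q{\left(T \right)} = 0$
$w = \frac{23}{41}$ ($w = \frac{\left(-2 + 7 \cdot 8\right) - 31}{29 + 12} = \frac{\left(-2 + 56\right) - 31}{41} = \left(54 - 31\right) \frac{1}{41} = 23 \cdot \frac{1}{41} = \frac{23}{41} \approx 0.56098$)
$w q{\left(4 \right)} = \frac{23}{41} \cdot 0 = 0$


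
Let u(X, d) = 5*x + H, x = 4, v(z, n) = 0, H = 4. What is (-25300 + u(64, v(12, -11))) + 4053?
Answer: -21223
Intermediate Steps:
u(X, d) = 24 (u(X, d) = 5*4 + 4 = 20 + 4 = 24)
(-25300 + u(64, v(12, -11))) + 4053 = (-25300 + 24) + 4053 = -25276 + 4053 = -21223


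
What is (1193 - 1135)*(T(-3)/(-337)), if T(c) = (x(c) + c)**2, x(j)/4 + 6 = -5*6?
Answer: -1253322/337 ≈ -3719.1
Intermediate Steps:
x(j) = -144 (x(j) = -24 + 4*(-5*6) = -24 + 4*(-30) = -24 - 120 = -144)
T(c) = (-144 + c)**2
(1193 - 1135)*(T(-3)/(-337)) = (1193 - 1135)*((-144 - 3)**2/(-337)) = 58*((-147)**2*(-1/337)) = 58*(21609*(-1/337)) = 58*(-21609/337) = -1253322/337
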